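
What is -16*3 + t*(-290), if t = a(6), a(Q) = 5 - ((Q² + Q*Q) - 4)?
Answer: 18222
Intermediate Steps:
a(Q) = 9 - 2*Q² (a(Q) = 5 - ((Q² + Q²) - 4) = 5 - (2*Q² - 4) = 5 - (-4 + 2*Q²) = 5 + (4 - 2*Q²) = 9 - 2*Q²)
t = -63 (t = 9 - 2*6² = 9 - 2*36 = 9 - 72 = -63)
-16*3 + t*(-290) = -16*3 - 63*(-290) = -48 + 18270 = 18222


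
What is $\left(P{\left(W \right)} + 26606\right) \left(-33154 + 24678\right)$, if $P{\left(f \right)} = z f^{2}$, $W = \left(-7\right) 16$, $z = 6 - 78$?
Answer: $7429739512$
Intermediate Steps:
$z = -72$
$W = -112$
$P{\left(f \right)} = - 72 f^{2}$
$\left(P{\left(W \right)} + 26606\right) \left(-33154 + 24678\right) = \left(- 72 \left(-112\right)^{2} + 26606\right) \left(-33154 + 24678\right) = \left(\left(-72\right) 12544 + 26606\right) \left(-8476\right) = \left(-903168 + 26606\right) \left(-8476\right) = \left(-876562\right) \left(-8476\right) = 7429739512$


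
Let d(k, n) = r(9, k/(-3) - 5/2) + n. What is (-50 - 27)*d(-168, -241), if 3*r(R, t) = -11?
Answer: 56518/3 ≈ 18839.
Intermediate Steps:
r(R, t) = -11/3 (r(R, t) = (⅓)*(-11) = -11/3)
d(k, n) = -11/3 + n
(-50 - 27)*d(-168, -241) = (-50 - 27)*(-11/3 - 241) = -77*(-734/3) = 56518/3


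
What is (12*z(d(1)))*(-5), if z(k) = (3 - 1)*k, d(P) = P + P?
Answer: -240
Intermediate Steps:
d(P) = 2*P
z(k) = 2*k
(12*z(d(1)))*(-5) = (12*(2*(2*1)))*(-5) = (12*(2*2))*(-5) = (12*4)*(-5) = 48*(-5) = -240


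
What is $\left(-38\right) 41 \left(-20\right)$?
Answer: $31160$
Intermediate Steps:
$\left(-38\right) 41 \left(-20\right) = \left(-1558\right) \left(-20\right) = 31160$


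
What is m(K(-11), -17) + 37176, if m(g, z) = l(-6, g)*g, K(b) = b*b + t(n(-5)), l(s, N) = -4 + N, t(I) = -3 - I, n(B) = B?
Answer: 51813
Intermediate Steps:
K(b) = 2 + b² (K(b) = b*b + (-3 - 1*(-5)) = b² + (-3 + 5) = b² + 2 = 2 + b²)
m(g, z) = g*(-4 + g) (m(g, z) = (-4 + g)*g = g*(-4 + g))
m(K(-11), -17) + 37176 = (2 + (-11)²)*(-4 + (2 + (-11)²)) + 37176 = (2 + 121)*(-4 + (2 + 121)) + 37176 = 123*(-4 + 123) + 37176 = 123*119 + 37176 = 14637 + 37176 = 51813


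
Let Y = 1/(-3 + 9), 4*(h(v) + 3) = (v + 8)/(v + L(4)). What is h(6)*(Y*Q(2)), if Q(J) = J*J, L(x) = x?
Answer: -53/30 ≈ -1.7667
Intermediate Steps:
Q(J) = J²
h(v) = -3 + (8 + v)/(4*(4 + v)) (h(v) = -3 + ((v + 8)/(v + 4))/4 = -3 + ((8 + v)/(4 + v))/4 = -3 + (8 + v)/(4*(4 + v)))
Y = ⅙ (Y = 1/6 = ⅙ ≈ 0.16667)
h(6)*(Y*Q(2)) = ((-40 - 11*6)/(4*(4 + 6)))*((⅙)*2²) = ((¼)*(-40 - 66)/10)*((⅙)*4) = ((¼)*(⅒)*(-106))*(⅔) = -53/20*⅔ = -53/30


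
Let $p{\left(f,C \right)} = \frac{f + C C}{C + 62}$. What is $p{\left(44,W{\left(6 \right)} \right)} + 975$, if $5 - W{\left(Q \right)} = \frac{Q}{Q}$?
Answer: $\frac{10735}{11} \approx 975.91$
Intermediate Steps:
$W{\left(Q \right)} = 4$ ($W{\left(Q \right)} = 5 - \frac{Q}{Q} = 5 - 1 = 4$)
$p{\left(f,C \right)} = \frac{f + C^{2}}{62 + C}$
$p{\left(44,W{\left(6 \right)} \right)} + 975 = \frac{44 + 4^{2}}{62 + 4} + 975 = \frac{44 + 16}{66} + 975 = \frac{1}{66} \cdot 60 + 975 = \frac{10}{11} + 975 = \frac{10735}{11}$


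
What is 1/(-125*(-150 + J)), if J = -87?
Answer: 1/29625 ≈ 3.3755e-5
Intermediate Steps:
1/(-125*(-150 + J)) = 1/(-125*(-150 - 87)) = 1/(-125*(-237)) = 1/29625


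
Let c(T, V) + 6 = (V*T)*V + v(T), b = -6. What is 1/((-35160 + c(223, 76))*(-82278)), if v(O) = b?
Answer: -1/103084131528 ≈ -9.7008e-12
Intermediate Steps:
v(O) = -6
c(T, V) = -12 + T*V**2 (c(T, V) = -6 + ((V*T)*V - 6) = -6 + ((T*V)*V - 6) = -6 + (T*V**2 - 6) = -6 + (-6 + T*V**2) = -12 + T*V**2)
1/((-35160 + c(223, 76))*(-82278)) = 1/(-35160 + (-12 + 223*76**2)*(-82278)) = -1/82278/(-35160 + (-12 + 223*5776)) = -1/82278/(-35160 + (-12 + 1288048)) = -1/82278/(-35160 + 1288036) = -1/82278/1252876 = (1/1252876)*(-1/82278) = -1/103084131528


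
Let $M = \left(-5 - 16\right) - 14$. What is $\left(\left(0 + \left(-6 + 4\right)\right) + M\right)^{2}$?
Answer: $1369$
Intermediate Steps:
$M = -35$ ($M = -21 - 14 = -35$)
$\left(\left(0 + \left(-6 + 4\right)\right) + M\right)^{2} = \left(\left(0 + \left(-6 + 4\right)\right) - 35\right)^{2} = \left(\left(0 - 2\right) - 35\right)^{2} = \left(-2 - 35\right)^{2} = \left(-37\right)^{2} = 1369$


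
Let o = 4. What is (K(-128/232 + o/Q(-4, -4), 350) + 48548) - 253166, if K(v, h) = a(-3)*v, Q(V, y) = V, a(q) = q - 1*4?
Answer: -5933607/29 ≈ -2.0461e+5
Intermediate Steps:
a(q) = -4 + q (a(q) = q - 4 = -4 + q)
K(v, h) = -7*v (K(v, h) = (-4 - 3)*v = -7*v)
(K(-128/232 + o/Q(-4, -4), 350) + 48548) - 253166 = (-7*(-128/232 + 4/(-4)) + 48548) - 253166 = (-7*(-128*1/232 + 4*(-1/4)) + 48548) - 253166 = (-7*(-16/29 - 1) + 48548) - 253166 = (-7*(-45/29) + 48548) - 253166 = (315/29 + 48548) - 253166 = 1408207/29 - 253166 = -5933607/29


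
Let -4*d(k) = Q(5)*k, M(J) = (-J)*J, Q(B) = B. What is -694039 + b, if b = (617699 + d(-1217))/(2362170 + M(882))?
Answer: -1466037187165/2112328 ≈ -6.9404e+5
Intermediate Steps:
M(J) = -J**2
d(k) = -5*k/4
b = 825627/2112328 (b = (617699 - 5/4*(-1217))/(2362170 - 1*882**2) = (617699 + 6085/4)/(2362170 - 1*777924) = 2476881/(4*(2362170 - 777924)) = (2476881/4)/1584246 = (2476881/4)*(1/1584246) = 825627/2112328 ≈ 0.39086)
-694039 + b = -694039 + 825627/2112328 = -1466037187165/2112328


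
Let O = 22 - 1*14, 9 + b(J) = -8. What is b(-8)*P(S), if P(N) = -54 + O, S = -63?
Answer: 782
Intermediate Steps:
b(J) = -17 (b(J) = -9 - 8 = -17)
O = 8 (O = 22 - 14 = 8)
P(N) = -46 (P(N) = -54 + 8 = -46)
b(-8)*P(S) = -17*(-46) = 782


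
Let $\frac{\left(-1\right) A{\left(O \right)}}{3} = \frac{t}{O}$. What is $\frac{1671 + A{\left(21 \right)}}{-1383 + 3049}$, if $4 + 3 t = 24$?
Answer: $\frac{2063}{2058} \approx 1.0024$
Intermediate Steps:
$t = \frac{20}{3}$ ($t = - \frac{4}{3} + \frac{1}{3} \cdot 24 = - \frac{4}{3} + 8 = \frac{20}{3} \approx 6.6667$)
$A{\left(O \right)} = - \frac{20}{O}$ ($A{\left(O \right)} = - 3 \frac{20}{3 O} = - \frac{20}{O}$)
$\frac{1671 + A{\left(21 \right)}}{-1383 + 3049} = \frac{1671 - \frac{20}{21}}{-1383 + 3049} = \frac{1671 - \frac{20}{21}}{1666} = \left(1671 - \frac{20}{21}\right) \frac{1}{1666} = \frac{35071}{21} \cdot \frac{1}{1666} = \frac{2063}{2058}$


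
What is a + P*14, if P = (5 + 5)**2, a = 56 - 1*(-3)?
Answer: 1459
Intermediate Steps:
a = 59 (a = 56 + 3 = 59)
P = 100 (P = 10**2 = 100)
a + P*14 = 59 + 100*14 = 59 + 1400 = 1459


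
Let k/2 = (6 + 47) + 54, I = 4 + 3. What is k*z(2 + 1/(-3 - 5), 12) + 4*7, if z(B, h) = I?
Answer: 1526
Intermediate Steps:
I = 7
z(B, h) = 7
k = 214 (k = 2*((6 + 47) + 54) = 2*(53 + 54) = 2*107 = 214)
k*z(2 + 1/(-3 - 5), 12) + 4*7 = 214*7 + 4*7 = 1498 + 28 = 1526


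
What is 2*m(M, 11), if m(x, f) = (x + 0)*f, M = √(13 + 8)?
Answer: 22*√21 ≈ 100.82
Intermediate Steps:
M = √21 ≈ 4.5826
m(x, f) = f*x (m(x, f) = x*f = f*x)
2*m(M, 11) = 2*(11*√21) = 22*√21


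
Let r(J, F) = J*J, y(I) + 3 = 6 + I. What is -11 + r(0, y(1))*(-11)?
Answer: -11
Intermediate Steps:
y(I) = 3 + I (y(I) = -3 + (6 + I) = 3 + I)
r(J, F) = J**2
-11 + r(0, y(1))*(-11) = -11 + 0**2*(-11) = -11 + 0*(-11) = -11 + 0 = -11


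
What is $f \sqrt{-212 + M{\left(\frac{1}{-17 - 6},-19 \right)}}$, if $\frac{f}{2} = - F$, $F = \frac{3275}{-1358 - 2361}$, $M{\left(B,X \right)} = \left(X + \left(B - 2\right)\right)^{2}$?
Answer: $\frac{91700 \sqrt{623}}{85537} \approx 26.758$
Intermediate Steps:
$M{\left(B,X \right)} = \left(-2 + B + X\right)^{2}$ ($M{\left(B,X \right)} = \left(X + \left(B - 2\right)\right)^{2} = \left(X + \left(-2 + B\right)\right)^{2} = \left(-2 + B + X\right)^{2}$)
$F = - \frac{3275}{3719}$ ($F = \frac{3275}{-1358 - 2361} = \frac{3275}{-3719} = 3275 \left(- \frac{1}{3719}\right) = - \frac{3275}{3719} \approx -0.88061$)
$f = \frac{6550}{3719}$ ($f = 2 \left(\left(-1\right) \left(- \frac{3275}{3719}\right)\right) = 2 \cdot \frac{3275}{3719} = \frac{6550}{3719} \approx 1.7612$)
$f \sqrt{-212 + M{\left(\frac{1}{-17 - 6},-19 \right)}} = \frac{6550 \sqrt{-212 + \left(-2 + \frac{1}{-17 - 6} - 19\right)^{2}}}{3719} = \frac{6550 \sqrt{-212 + \left(-2 + \frac{1}{-23} - 19\right)^{2}}}{3719} = \frac{6550 \sqrt{-212 + \left(-2 - \frac{1}{23} - 19\right)^{2}}}{3719} = \frac{6550 \sqrt{-212 + \left(- \frac{484}{23}\right)^{2}}}{3719} = \frac{6550 \sqrt{-212 + \frac{234256}{529}}}{3719} = \frac{6550 \sqrt{\frac{122108}{529}}}{3719} = \frac{6550 \frac{14 \sqrt{623}}{23}}{3719} = \frac{91700 \sqrt{623}}{85537}$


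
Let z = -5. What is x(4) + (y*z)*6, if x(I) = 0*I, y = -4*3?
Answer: 360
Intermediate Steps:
y = -12
x(I) = 0
x(4) + (y*z)*6 = 0 - 12*(-5)*6 = 0 + 60*6 = 0 + 360 = 360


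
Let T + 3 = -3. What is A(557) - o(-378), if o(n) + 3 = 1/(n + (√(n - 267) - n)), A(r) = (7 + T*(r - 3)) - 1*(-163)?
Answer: -3151 + I*√645/645 ≈ -3151.0 + 0.039375*I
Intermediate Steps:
T = -6 (T = -3 - 3 = -6)
A(r) = 188 - 6*r (A(r) = (7 - 6*(r - 3)) - 1*(-163) = (7 - 6*(-3 + r)) + 163 = (7 + (18 - 6*r)) + 163 = (25 - 6*r) + 163 = 188 - 6*r)
o(n) = -3 + (-267 + n)^(-½) (o(n) = -3 + 1/(n + (√(n - 267) - n)) = -3 + 1/(n + (√(-267 + n) - n)) = -3 + 1/(√(-267 + n)) = -3 + (-267 + n)^(-½))
A(557) - o(-378) = (188 - 6*557) - (-3 + (-267 - 378)^(-½)) = (188 - 3342) - (-3 + (-645)^(-½)) = -3154 - (-3 - I*√645/645) = -3154 + (3 + I*√645/645) = -3151 + I*√645/645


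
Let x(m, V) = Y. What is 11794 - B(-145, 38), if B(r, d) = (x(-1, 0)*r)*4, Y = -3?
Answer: 10054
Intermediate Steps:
x(m, V) = -3
B(r, d) = -12*r (B(r, d) = -3*r*4 = -12*r)
11794 - B(-145, 38) = 11794 - (-12)*(-145) = 11794 - 1*1740 = 11794 - 1740 = 10054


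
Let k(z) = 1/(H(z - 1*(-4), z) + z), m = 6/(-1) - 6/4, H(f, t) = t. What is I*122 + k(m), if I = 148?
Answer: 270839/15 ≈ 18056.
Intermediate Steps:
m = -15/2 (m = 6*(-1) - 6*¼ = -6 - 3/2 = -15/2 ≈ -7.5000)
k(z) = 1/(2*z) (k(z) = 1/(z + z) = 1/(2*z))
I*122 + k(m) = 148*122 + 1/(2*(-15/2)) = 18056 + (½)*(-2/15) = 18056 - 1/15 = 270839/15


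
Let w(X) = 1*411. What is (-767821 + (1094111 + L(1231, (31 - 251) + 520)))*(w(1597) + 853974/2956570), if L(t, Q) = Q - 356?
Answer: 198350964268548/1478285 ≈ 1.3418e+8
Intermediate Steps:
w(X) = 411
L(t, Q) = -356 + Q
(-767821 + (1094111 + L(1231, (31 - 251) + 520)))*(w(1597) + 853974/2956570) = (-767821 + (1094111 + (-356 + ((31 - 251) + 520))))*(411 + 853974/2956570) = (-767821 + (1094111 + (-356 + (-220 + 520))))*(411 + 853974*(1/2956570)) = (-767821 + (1094111 + (-356 + 300)))*(411 + 426987/1478285) = (-767821 + (1094111 - 56))*(608002122/1478285) = (-767821 + 1094055)*(608002122/1478285) = 326234*(608002122/1478285) = 198350964268548/1478285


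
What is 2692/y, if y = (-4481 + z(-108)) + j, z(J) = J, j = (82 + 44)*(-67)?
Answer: -2692/13031 ≈ -0.20658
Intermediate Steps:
j = -8442 (j = 126*(-67) = -8442)
y = -13031 (y = (-4481 - 108) - 8442 = -4589 - 8442 = -13031)
2692/y = 2692/(-13031) = 2692*(-1/13031) = -2692/13031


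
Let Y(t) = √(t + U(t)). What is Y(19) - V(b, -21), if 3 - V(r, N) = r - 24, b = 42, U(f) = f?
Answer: 15 + √38 ≈ 21.164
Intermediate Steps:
Y(t) = √2*√t (Y(t) = √(t + t) = √(2*t) = √2*√t)
V(r, N) = 27 - r (V(r, N) = 3 - (r - 24) = 3 - (-24 + r) = 3 + (24 - r) = 27 - r)
Y(19) - V(b, -21) = √2*√19 - (27 - 1*42) = √38 - (27 - 42) = √38 - 1*(-15) = √38 + 15 = 15 + √38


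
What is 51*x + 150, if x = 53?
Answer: 2853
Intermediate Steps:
51*x + 150 = 51*53 + 150 = 2703 + 150 = 2853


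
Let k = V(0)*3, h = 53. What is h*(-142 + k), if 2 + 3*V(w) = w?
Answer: -7632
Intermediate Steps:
V(w) = -⅔ + w/3
k = -2 (k = (-⅔ + (⅓)*0)*3 = (-⅔ + 0)*3 = -⅔*3 = -2)
h*(-142 + k) = 53*(-142 - 2) = 53*(-144) = -7632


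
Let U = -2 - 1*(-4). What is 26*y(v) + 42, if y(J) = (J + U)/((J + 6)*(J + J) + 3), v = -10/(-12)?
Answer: 12204/259 ≈ 47.120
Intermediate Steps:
U = 2 (U = -2 + 4 = 2)
v = ⅚ (v = -10*(-1/12) = ⅚ ≈ 0.83333)
y(J) = (2 + J)/(3 + 2*J*(6 + J)) (y(J) = (J + 2)/((J + 6)*(J + J) + 3) = (2 + J)/((6 + J)*(2*J) + 3) = (2 + J)/(2*J*(6 + J) + 3) = (2 + J)/(3 + 2*J*(6 + J)))
26*y(v) + 42 = 26*((2 + ⅚)/(3 + 2*(⅚)² + 12*(⅚))) + 42 = 26*((17/6)/(3 + 2*(25/36) + 10)) + 42 = 26*((17/6)/(3 + 25/18 + 10)) + 42 = 26*((17/6)/(259/18)) + 42 = 26*((18/259)*(17/6)) + 42 = 26*(51/259) + 42 = 1326/259 + 42 = 12204/259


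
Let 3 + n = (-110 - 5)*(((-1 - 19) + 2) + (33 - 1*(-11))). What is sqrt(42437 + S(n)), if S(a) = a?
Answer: 2*sqrt(9861) ≈ 198.61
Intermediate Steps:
n = -2993 (n = -3 + (-110 - 5)*(((-1 - 19) + 2) + (33 - 1*(-11))) = -3 - 115*((-20 + 2) + (33 + 11)) = -3 - 115*(-18 + 44) = -3 - 115*26 = -3 - 2990 = -2993)
sqrt(42437 + S(n)) = sqrt(42437 - 2993) = sqrt(39444) = 2*sqrt(9861)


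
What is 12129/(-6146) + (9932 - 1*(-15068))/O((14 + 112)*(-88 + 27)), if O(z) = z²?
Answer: -25584361603/12966873822 ≈ -1.9731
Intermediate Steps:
12129/(-6146) + (9932 - 1*(-15068))/O((14 + 112)*(-88 + 27)) = 12129/(-6146) + (9932 - 1*(-15068))/(((14 + 112)*(-88 + 27))²) = 12129*(-1/6146) + (9932 + 15068)/((126*(-61))²) = -12129/6146 + 25000/((-7686)²) = -12129/6146 + 25000/59074596 = -12129/6146 + 25000*(1/59074596) = -12129/6146 + 6250/14768649 = -25584361603/12966873822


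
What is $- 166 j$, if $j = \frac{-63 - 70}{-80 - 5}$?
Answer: $- \frac{22078}{85} \approx -259.74$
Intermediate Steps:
$j = \frac{133}{85}$ ($j = - \frac{133}{-85} = \left(-133\right) \left(- \frac{1}{85}\right) = \frac{133}{85} \approx 1.5647$)
$- 166 j = \left(-166\right) \frac{133}{85} = - \frac{22078}{85}$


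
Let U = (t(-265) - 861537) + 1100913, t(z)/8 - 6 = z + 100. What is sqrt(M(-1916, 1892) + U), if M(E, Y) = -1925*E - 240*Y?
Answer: 2*sqrt(868081) ≈ 1863.4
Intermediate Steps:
t(z) = 848 + 8*z (t(z) = 48 + 8*(z + 100) = 48 + 8*(100 + z) = 48 + (800 + 8*z) = 848 + 8*z)
U = 238104 (U = ((848 + 8*(-265)) - 861537) + 1100913 = ((848 - 2120) - 861537) + 1100913 = (-1272 - 861537) + 1100913 = -862809 + 1100913 = 238104)
sqrt(M(-1916, 1892) + U) = sqrt((-1925*(-1916) - 240*1892) + 238104) = sqrt((3688300 - 454080) + 238104) = sqrt(3234220 + 238104) = sqrt(3472324) = 2*sqrt(868081)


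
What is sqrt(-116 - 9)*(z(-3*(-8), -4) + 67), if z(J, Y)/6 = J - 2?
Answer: 995*I*sqrt(5) ≈ 2224.9*I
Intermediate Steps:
z(J, Y) = -12 + 6*J (z(J, Y) = 6*(J - 2) = 6*(-2 + J) = -12 + 6*J)
sqrt(-116 - 9)*(z(-3*(-8), -4) + 67) = sqrt(-116 - 9)*((-12 + 6*(-3*(-8))) + 67) = sqrt(-125)*((-12 + 6*24) + 67) = (5*I*sqrt(5))*((-12 + 144) + 67) = (5*I*sqrt(5))*(132 + 67) = (5*I*sqrt(5))*199 = 995*I*sqrt(5)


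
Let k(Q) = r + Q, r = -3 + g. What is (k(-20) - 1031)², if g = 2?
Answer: 1106704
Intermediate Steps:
r = -1 (r = -3 + 2 = -1)
k(Q) = -1 + Q
(k(-20) - 1031)² = ((-1 - 20) - 1031)² = (-21 - 1031)² = (-1052)² = 1106704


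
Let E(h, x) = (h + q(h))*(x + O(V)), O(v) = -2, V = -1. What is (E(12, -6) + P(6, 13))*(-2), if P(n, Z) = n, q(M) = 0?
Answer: 180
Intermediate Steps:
E(h, x) = h*(-2 + x) (E(h, x) = (h + 0)*(x - 2) = h*(-2 + x))
(E(12, -6) + P(6, 13))*(-2) = (12*(-2 - 6) + 6)*(-2) = (12*(-8) + 6)*(-2) = (-96 + 6)*(-2) = -90*(-2) = 180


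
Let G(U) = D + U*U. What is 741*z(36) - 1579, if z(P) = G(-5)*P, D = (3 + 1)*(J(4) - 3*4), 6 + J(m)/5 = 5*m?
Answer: 6854153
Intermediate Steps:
J(m) = -30 + 25*m (J(m) = -30 + 5*(5*m) = -30 + 25*m)
D = 232 (D = (3 + 1)*((-30 + 25*4) - 3*4) = 4*((-30 + 100) - 12) = 4*(70 - 12) = 4*58 = 232)
G(U) = 232 + U**2 (G(U) = 232 + U*U = 232 + U**2)
z(P) = 257*P (z(P) = (232 + (-5)**2)*P = (232 + 25)*P = 257*P)
741*z(36) - 1579 = 741*(257*36) - 1579 = 741*9252 - 1579 = 6855732 - 1579 = 6854153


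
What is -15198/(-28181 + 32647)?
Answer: -7599/2233 ≈ -3.4030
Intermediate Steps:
-15198/(-28181 + 32647) = -15198/4466 = -15198*1/4466 = -7599/2233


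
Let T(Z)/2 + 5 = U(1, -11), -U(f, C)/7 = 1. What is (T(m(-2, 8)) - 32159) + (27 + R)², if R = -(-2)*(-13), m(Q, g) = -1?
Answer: -32182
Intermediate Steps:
U(f, C) = -7 (U(f, C) = -7*1 = -7)
T(Z) = -24 (T(Z) = -10 + 2*(-7) = -10 - 14 = -24)
R = -26 (R = -2*13 = -26)
(T(m(-2, 8)) - 32159) + (27 + R)² = (-24 - 32159) + (27 - 26)² = -32183 + 1² = -32183 + 1 = -32182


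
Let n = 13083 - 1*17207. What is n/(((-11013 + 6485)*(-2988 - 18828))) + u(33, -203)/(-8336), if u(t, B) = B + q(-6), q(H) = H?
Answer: 322050587/12866465952 ≈ 0.025030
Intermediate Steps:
u(t, B) = -6 + B (u(t, B) = B - 6 = -6 + B)
n = -4124 (n = 13083 - 17207 = -4124)
n/(((-11013 + 6485)*(-2988 - 18828))) + u(33, -203)/(-8336) = -4124*1/((-11013 + 6485)*(-2988 - 18828)) + (-6 - 203)/(-8336) = -4124/((-4528*(-21816))) - 209*(-1/8336) = -4124/98782848 + 209/8336 = -4124*1/98782848 + 209/8336 = -1031/24695712 + 209/8336 = 322050587/12866465952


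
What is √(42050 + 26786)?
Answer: 2*√17209 ≈ 262.37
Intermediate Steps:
√(42050 + 26786) = √68836 = 2*√17209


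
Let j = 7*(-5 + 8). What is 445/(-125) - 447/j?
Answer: -4348/175 ≈ -24.846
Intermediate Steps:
j = 21 (j = 7*3 = 21)
445/(-125) - 447/j = 445/(-125) - 447/21 = 445*(-1/125) - 447*1/21 = -89/25 - 149/7 = -4348/175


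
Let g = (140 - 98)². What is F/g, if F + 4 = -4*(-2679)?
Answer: 2678/441 ≈ 6.0726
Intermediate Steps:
g = 1764 (g = 42² = 1764)
F = 10712 (F = -4 - 4*(-2679) = -4 + 10716 = 10712)
F/g = 10712/1764 = 10712*(1/1764) = 2678/441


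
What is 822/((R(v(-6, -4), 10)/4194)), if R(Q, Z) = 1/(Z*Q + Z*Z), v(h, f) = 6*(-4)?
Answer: -482645520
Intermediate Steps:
v(h, f) = -24
R(Q, Z) = 1/(Z² + Q*Z) (R(Q, Z) = 1/(Q*Z + Z²) = 1/(Z² + Q*Z))
822/((R(v(-6, -4), 10)/4194)) = 822/(((1/(10*(-24 + 10)))/4194)) = 822/((((⅒)/(-14))*(1/4194))) = 822/((((⅒)*(-1/14))*(1/4194))) = 822/((-1/140*1/4194)) = 822/(-1/587160) = 822*(-587160) = -482645520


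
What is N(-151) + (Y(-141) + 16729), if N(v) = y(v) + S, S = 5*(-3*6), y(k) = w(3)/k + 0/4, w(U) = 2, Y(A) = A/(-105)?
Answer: 87944142/5285 ≈ 16640.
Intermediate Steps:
Y(A) = -A/105 (Y(A) = A*(-1/105) = -A/105)
y(k) = 2/k (y(k) = 2/k + 0/4 = 2/k + 0*(¼) = 2/k + 0 = 2/k)
S = -90 (S = 5*(-18) = -90)
N(v) = -90 + 2/v (N(v) = 2/v - 90 = -90 + 2/v)
N(-151) + (Y(-141) + 16729) = (-90 + 2/(-151)) + (-1/105*(-141) + 16729) = (-90 + 2*(-1/151)) + (47/35 + 16729) = (-90 - 2/151) + 585562/35 = -13592/151 + 585562/35 = 87944142/5285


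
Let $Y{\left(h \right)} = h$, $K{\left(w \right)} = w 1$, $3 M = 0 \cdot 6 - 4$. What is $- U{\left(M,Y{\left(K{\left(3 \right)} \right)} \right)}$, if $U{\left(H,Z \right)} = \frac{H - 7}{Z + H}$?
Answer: $5$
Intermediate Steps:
$M = - \frac{4}{3}$ ($M = \frac{0 \cdot 6 - 4}{3} = \frac{0 - 4}{3} = \frac{1}{3} \left(-4\right) = - \frac{4}{3} \approx -1.3333$)
$K{\left(w \right)} = w$
$U{\left(H,Z \right)} = \frac{-7 + H}{H + Z}$
$- U{\left(M,Y{\left(K{\left(3 \right)} \right)} \right)} = - \frac{-7 - \frac{4}{3}}{- \frac{4}{3} + 3} = - \frac{-25}{\frac{5}{3} \cdot 3} = - \frac{3 \left(-25\right)}{5 \cdot 3} = \left(-1\right) \left(-5\right) = 5$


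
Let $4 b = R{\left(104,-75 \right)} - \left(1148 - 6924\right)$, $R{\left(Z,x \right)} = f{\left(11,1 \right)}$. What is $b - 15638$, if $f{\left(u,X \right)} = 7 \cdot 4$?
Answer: $-14187$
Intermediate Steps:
$f{\left(u,X \right)} = 28$
$R{\left(Z,x \right)} = 28$
$b = 1451$ ($b = \frac{28 - \left(1148 - 6924\right)}{4} = \frac{28 - -5776}{4} = \frac{28 + 5776}{4} = \frac{1}{4} \cdot 5804 = 1451$)
$b - 15638 = 1451 - 15638 = -14187$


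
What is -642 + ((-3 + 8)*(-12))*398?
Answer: -24522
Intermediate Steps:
-642 + ((-3 + 8)*(-12))*398 = -642 + (5*(-12))*398 = -642 - 60*398 = -642 - 23880 = -24522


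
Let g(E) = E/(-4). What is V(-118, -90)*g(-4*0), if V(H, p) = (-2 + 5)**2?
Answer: 0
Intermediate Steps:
V(H, p) = 9 (V(H, p) = 3**2 = 9)
g(E) = -E/4 (g(E) = E*(-1/4) = -E/4)
V(-118, -90)*g(-4*0) = 9*(-(-1)*0) = 9*(-1/4*0) = 9*0 = 0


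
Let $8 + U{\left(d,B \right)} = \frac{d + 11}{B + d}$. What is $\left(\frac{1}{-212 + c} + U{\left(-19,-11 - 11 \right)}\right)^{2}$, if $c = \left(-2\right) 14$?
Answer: $\frac{5904539281}{96825600} \approx 60.981$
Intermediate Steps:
$c = -28$
$U{\left(d,B \right)} = -8 + \frac{11 + d}{B + d}$ ($U{\left(d,B \right)} = -8 + \frac{d + 11}{B + d} = -8 + \frac{11 + d}{B + d}$)
$\left(\frac{1}{-212 + c} + U{\left(-19,-11 - 11 \right)}\right)^{2} = \left(\frac{1}{-212 - 28} + \frac{11 - 8 \left(-11 - 11\right) - -133}{\left(-11 - 11\right) - 19}\right)^{2} = \left(\frac{1}{-240} + \frac{11 - 8 \left(-11 - 11\right) + 133}{\left(-11 - 11\right) - 19}\right)^{2} = \left(- \frac{1}{240} + \frac{11 - -176 + 133}{-22 - 19}\right)^{2} = \left(- \frac{1}{240} + \frac{11 + 176 + 133}{-41}\right)^{2} = \left(- \frac{1}{240} - \frac{320}{41}\right)^{2} = \left(- \frac{76841}{9840}\right)^{2} = \frac{5904539281}{96825600}$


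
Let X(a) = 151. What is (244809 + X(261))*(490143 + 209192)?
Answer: 171309101600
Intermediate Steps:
(244809 + X(261))*(490143 + 209192) = (244809 + 151)*(490143 + 209192) = 244960*699335 = 171309101600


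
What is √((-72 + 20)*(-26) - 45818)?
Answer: I*√44466 ≈ 210.87*I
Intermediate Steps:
√((-72 + 20)*(-26) - 45818) = √(-52*(-26) - 45818) = √(1352 - 45818) = √(-44466) = I*√44466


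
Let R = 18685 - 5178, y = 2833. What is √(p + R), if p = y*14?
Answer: √53169 ≈ 230.58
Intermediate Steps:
p = 39662 (p = 2833*14 = 39662)
R = 13507
√(p + R) = √(39662 + 13507) = √53169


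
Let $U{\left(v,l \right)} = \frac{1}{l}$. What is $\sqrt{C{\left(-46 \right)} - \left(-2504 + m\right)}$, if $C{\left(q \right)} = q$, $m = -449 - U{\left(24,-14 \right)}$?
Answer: $\frac{\sqrt{569758}}{14} \approx 53.916$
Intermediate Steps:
$m = - \frac{6285}{14}$ ($m = -449 - \frac{1}{-14} = -449 - - \frac{1}{14} = -449 + \frac{1}{14} = - \frac{6285}{14} \approx -448.93$)
$\sqrt{C{\left(-46 \right)} - \left(-2504 + m\right)} = \sqrt{-46 - - \frac{41341}{14}} = \sqrt{-46 + \left(2504 + \frac{6285}{14}\right)} = \sqrt{-46 + \frac{41341}{14}} = \sqrt{\frac{40697}{14}} = \frac{\sqrt{569758}}{14}$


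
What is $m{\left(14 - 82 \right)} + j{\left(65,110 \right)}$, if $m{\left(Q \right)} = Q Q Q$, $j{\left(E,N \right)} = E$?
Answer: $-314367$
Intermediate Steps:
$m{\left(Q \right)} = Q^{3}$ ($m{\left(Q \right)} = Q^{2} Q = Q^{3}$)
$m{\left(14 - 82 \right)} + j{\left(65,110 \right)} = \left(14 - 82\right)^{3} + 65 = \left(-68\right)^{3} + 65 = -314432 + 65 = -314367$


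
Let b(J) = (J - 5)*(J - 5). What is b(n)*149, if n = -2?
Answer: 7301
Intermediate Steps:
b(J) = (-5 + J)**2 (b(J) = (-5 + J)*(-5 + J) = (-5 + J)**2)
b(n)*149 = (-5 - 2)**2*149 = (-7)**2*149 = 49*149 = 7301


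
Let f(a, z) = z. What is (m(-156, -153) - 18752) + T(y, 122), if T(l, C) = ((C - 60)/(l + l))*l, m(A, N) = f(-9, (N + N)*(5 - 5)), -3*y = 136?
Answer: -18721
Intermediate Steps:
y = -136/3 (y = -1/3*136 = -136/3 ≈ -45.333)
m(A, N) = 0 (m(A, N) = (N + N)*(5 - 5) = (2*N)*0 = 0)
T(l, C) = -30 + C/2 (T(l, C) = ((-60 + C)/((2*l)))*l = ((-60 + C)*(1/(2*l)))*l = ((-60 + C)/(2*l))*l = -30 + C/2)
(m(-156, -153) - 18752) + T(y, 122) = (0 - 18752) + (-30 + (1/2)*122) = -18752 + (-30 + 61) = -18752 + 31 = -18721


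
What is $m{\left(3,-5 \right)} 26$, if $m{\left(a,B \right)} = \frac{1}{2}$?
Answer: $13$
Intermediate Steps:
$m{\left(a,B \right)} = \frac{1}{2}$
$m{\left(3,-5 \right)} 26 = \frac{1}{2} \cdot 26 = 13$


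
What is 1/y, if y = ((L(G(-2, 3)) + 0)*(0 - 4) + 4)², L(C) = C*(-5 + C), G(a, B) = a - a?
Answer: 1/16 ≈ 0.062500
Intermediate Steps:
G(a, B) = 0
y = 16 (y = ((0*(-5 + 0) + 0)*(0 - 4) + 4)² = ((0*(-5) + 0)*(-4) + 4)² = ((0 + 0)*(-4) + 4)² = (0*(-4) + 4)² = (0 + 4)² = 4² = 16)
1/y = 1/16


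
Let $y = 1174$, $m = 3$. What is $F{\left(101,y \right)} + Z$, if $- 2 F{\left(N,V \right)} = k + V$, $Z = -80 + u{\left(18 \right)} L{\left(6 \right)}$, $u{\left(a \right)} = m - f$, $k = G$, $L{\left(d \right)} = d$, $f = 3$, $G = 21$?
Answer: $- \frac{1355}{2} \approx -677.5$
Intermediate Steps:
$k = 21$
$u{\left(a \right)} = 0$ ($u{\left(a \right)} = 3 - 3 = 0$)
$Z = -80$ ($Z = -80 + 0 \cdot 6 = -80 + 0 = -80$)
$F{\left(N,V \right)} = - \frac{21}{2} - \frac{V}{2}$ ($F{\left(N,V \right)} = - \frac{21 + V}{2} = - \frac{21}{2} - \frac{V}{2}$)
$F{\left(101,y \right)} + Z = \left(- \frac{21}{2} - 587\right) - 80 = - \frac{1195}{2} - 80 = - \frac{1355}{2}$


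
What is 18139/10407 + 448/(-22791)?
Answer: 45415957/26353993 ≈ 1.7233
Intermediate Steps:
18139/10407 + 448/(-22791) = 18139*(1/10407) + 448*(-1/22791) = 18139/10407 - 448/22791 = 45415957/26353993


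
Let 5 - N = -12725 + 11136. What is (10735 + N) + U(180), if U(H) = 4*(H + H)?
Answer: 13769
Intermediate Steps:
N = 1594 (N = 5 - (-12725 + 11136) = 5 - 1*(-1589) = 5 + 1589 = 1594)
U(H) = 8*H (U(H) = 4*(2*H) = 8*H)
(10735 + N) + U(180) = (10735 + 1594) + 8*180 = 12329 + 1440 = 13769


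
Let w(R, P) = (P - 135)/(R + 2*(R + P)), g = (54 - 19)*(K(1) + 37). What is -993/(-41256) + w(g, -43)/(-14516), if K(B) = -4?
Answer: 21253735/882892152 ≈ 0.024073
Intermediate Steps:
g = 1155 (g = (54 - 19)*(-4 + 37) = 35*33 = 1155)
w(R, P) = (-135 + P)/(2*P + 3*R) (w(R, P) = (-135 + P)/(R + 2*(P + R)) = (-135 + P)/(R + (2*P + 2*R)) = (-135 + P)/(2*P + 3*R))
-993/(-41256) + w(g, -43)/(-14516) = -993/(-41256) + ((-135 - 43)/(2*(-43) + 3*1155))/(-14516) = -993*(-1/41256) + (-178/(-86 + 3465))*(-1/14516) = 331/13752 + (-178/3379)*(-1/14516) = 331/13752 + ((1/3379)*(-178))*(-1/14516) = 331/13752 - 178/3379*(-1/14516) = 331/13752 + 89/24524782 = 21253735/882892152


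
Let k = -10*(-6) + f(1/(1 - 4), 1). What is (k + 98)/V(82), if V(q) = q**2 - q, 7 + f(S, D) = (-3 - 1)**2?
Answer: 167/6642 ≈ 0.025143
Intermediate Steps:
f(S, D) = 9 (f(S, D) = -7 + (-3 - 1)**2 = -7 + (-4)**2 = -7 + 16 = 9)
k = 69 (k = -10*(-6) + 9 = 60 + 9 = 69)
(k + 98)/V(82) = (69 + 98)/((82*(-1 + 82))) = 167/((82*81)) = 167/6642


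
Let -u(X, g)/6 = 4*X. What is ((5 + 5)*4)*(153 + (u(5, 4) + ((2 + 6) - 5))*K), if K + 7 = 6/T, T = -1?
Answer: 66960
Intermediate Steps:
u(X, g) = -24*X
K = -13 (K = -7 + 6/(-1) = -7 + 6*(-1) = -7 - 6 = -13)
((5 + 5)*4)*(153 + (u(5, 4) + ((2 + 6) - 5))*K) = ((5 + 5)*4)*(153 + (-24*5 + ((2 + 6) - 5))*(-13)) = (10*4)*(153 + (-120 + (8 - 5))*(-13)) = 40*(153 + (-120 + 3)*(-13)) = 40*(153 - 117*(-13)) = 40*(153 + 1521) = 40*1674 = 66960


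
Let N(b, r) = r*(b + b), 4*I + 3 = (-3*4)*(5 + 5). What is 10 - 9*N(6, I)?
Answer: 3331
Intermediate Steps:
I = -123/4 (I = -3/4 + ((-3*4)*(5 + 5))/4 = -3/4 + (-12*10)/4 = -3/4 + (1/4)*(-120) = -3/4 - 30 = -123/4 ≈ -30.750)
N(b, r) = 2*b*r (N(b, r) = r*(2*b) = 2*b*r)
10 - 9*N(6, I) = 10 - 18*6*(-123)/4 = 10 - 9*(-369) = 10 + 3321 = 3331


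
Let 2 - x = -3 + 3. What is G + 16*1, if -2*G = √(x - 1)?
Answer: 31/2 ≈ 15.500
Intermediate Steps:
x = 2 (x = 2 - (-3 + 3) = 2 - 1*0 = 2 + 0 = 2)
G = -½ (G = -√(2 - 1)/2 = -√1/2 = -½*1 = -½ ≈ -0.50000)
G + 16*1 = -½ + 16*1 = -½ + 16 = 31/2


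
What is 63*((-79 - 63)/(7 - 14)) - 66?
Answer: 1212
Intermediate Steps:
63*((-79 - 63)/(7 - 14)) - 66 = 63*(-142/(-7)) - 66 = 63*(-142*(-1/7)) - 66 = 63*(142/7) - 66 = 1278 - 66 = 1212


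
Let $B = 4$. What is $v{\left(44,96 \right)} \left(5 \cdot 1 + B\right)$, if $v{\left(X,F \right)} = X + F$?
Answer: $1260$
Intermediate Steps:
$v{\left(X,F \right)} = F + X$
$v{\left(44,96 \right)} \left(5 \cdot 1 + B\right) = \left(96 + 44\right) \left(5 \cdot 1 + 4\right) = 140 \left(5 + 4\right) = 140 \cdot 9 = 1260$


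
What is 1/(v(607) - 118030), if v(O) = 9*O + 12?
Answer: -1/112555 ≈ -8.8845e-6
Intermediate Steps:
v(O) = 12 + 9*O
1/(v(607) - 118030) = 1/((12 + 9*607) - 118030) = 1/((12 + 5463) - 118030) = 1/(5475 - 118030) = 1/(-112555) = -1/112555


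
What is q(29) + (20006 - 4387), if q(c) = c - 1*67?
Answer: 15581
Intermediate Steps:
q(c) = -67 + c (q(c) = c - 67 = -67 + c)
q(29) + (20006 - 4387) = (-67 + 29) + (20006 - 4387) = -38 + 15619 = 15581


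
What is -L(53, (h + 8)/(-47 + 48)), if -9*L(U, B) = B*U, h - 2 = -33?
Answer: -1219/9 ≈ -135.44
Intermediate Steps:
h = -31 (h = 2 - 33 = -31)
L(U, B) = -B*U/9
-L(53, (h + 8)/(-47 + 48)) = -(-1)*(-31 + 8)/(-47 + 48)*53/9 = -(-1)*(-23/1)*53/9 = -(-1)*(-23*1)*53/9 = -(-1)*(-23)*53/9 = -1*1219/9 = -1219/9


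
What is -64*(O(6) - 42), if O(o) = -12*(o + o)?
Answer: 11904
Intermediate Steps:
O(o) = -24*o
-64*(O(6) - 42) = -64*(-24*6 - 42) = -64*(-144 - 42) = -64*(-186) = 11904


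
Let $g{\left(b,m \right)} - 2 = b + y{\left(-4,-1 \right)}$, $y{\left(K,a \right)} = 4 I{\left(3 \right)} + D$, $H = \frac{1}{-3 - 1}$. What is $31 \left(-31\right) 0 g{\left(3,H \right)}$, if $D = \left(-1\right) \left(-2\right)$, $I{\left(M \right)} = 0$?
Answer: $0$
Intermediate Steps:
$D = 2$
$H = - \frac{1}{4}$ ($H = \frac{1}{-4} = - \frac{1}{4} \approx -0.25$)
$y{\left(K,a \right)} = 2$ ($y{\left(K,a \right)} = 4 \cdot 0 + 2 = 0 + 2 = 2$)
$g{\left(b,m \right)} = 4 + b$ ($g{\left(b,m \right)} = 2 + \left(b + 2\right) = 2 + \left(2 + b\right) = 4 + b$)
$31 \left(-31\right) 0 g{\left(3,H \right)} = 31 \left(-31\right) 0 \left(4 + 3\right) = - 961 \cdot 0 \cdot 7 = \left(-961\right) 0 = 0$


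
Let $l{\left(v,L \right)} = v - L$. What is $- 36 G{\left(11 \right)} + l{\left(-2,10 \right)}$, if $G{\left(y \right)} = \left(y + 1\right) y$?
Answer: $-4764$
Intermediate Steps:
$G{\left(y \right)} = y \left(1 + y\right)$ ($G{\left(y \right)} = \left(1 + y\right) y = y \left(1 + y\right)$)
$- 36 G{\left(11 \right)} + l{\left(-2,10 \right)} = - 36 \cdot 11 \left(1 + 11\right) - 12 = - 36 \cdot 11 \cdot 12 - 12 = \left(-36\right) 132 - 12 = -4752 - 12 = -4764$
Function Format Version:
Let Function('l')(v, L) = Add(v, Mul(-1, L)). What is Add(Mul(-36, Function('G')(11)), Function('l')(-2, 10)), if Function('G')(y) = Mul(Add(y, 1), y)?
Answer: -4764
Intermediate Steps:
Function('G')(y) = Mul(y, Add(1, y)) (Function('G')(y) = Mul(Add(1, y), y) = Mul(y, Add(1, y)))
Add(Mul(-36, Function('G')(11)), Function('l')(-2, 10)) = Add(Mul(-36, Mul(11, Add(1, 11))), Add(-2, Mul(-1, 10))) = Add(Mul(-36, Mul(11, 12)), Add(-2, -10)) = Add(Mul(-36, 132), -12) = Add(-4752, -12) = -4764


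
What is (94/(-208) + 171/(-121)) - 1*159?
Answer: -2024327/12584 ≈ -160.87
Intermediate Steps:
(94/(-208) + 171/(-121)) - 1*159 = (94*(-1/208) + 171*(-1/121)) - 159 = (-47/104 - 171/121) - 159 = -23471/12584 - 159 = -2024327/12584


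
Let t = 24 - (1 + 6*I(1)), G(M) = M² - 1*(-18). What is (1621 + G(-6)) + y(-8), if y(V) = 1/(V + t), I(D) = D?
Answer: 15076/9 ≈ 1675.1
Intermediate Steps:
G(M) = 18 + M² (G(M) = M² + 18 = 18 + M²)
t = 17 (t = 24 - (1 + 6*1) = 24 - (1 + 6) = 24 - 1*7 = 24 - 7 = 17)
y(V) = 1/(17 + V) (y(V) = 1/(V + 17) = 1/(17 + V))
(1621 + G(-6)) + y(-8) = (1621 + (18 + (-6)²)) + 1/(17 - 8) = (1621 + (18 + 36)) + 1/9 = (1621 + 54) + ⅑ = 1675 + ⅑ = 15076/9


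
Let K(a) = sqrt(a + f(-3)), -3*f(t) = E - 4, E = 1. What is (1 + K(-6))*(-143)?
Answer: -143 - 143*I*sqrt(5) ≈ -143.0 - 319.76*I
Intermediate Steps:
f(t) = 1 (f(t) = -(1 - 4)/3 = -1/3*(-3) = 1)
K(a) = sqrt(1 + a) (K(a) = sqrt(a + 1) = sqrt(1 + a))
(1 + K(-6))*(-143) = (1 + sqrt(1 - 6))*(-143) = (1 + sqrt(-5))*(-143) = (1 + I*sqrt(5))*(-143) = -143 - 143*I*sqrt(5)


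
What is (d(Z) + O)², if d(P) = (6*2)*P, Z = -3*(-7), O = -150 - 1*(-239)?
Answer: 116281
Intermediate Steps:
O = 89 (O = -150 + 239 = 89)
Z = 21
d(P) = 12*P
(d(Z) + O)² = (12*21 + 89)² = (252 + 89)² = 341² = 116281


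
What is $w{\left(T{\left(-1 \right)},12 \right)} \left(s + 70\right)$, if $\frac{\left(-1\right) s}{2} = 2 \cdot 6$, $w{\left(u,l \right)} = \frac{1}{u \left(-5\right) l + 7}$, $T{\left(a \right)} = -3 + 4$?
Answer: $- \frac{46}{53} \approx -0.86792$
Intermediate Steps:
$T{\left(a \right)} = 1$
$w{\left(u,l \right)} = \frac{1}{7 - 5 l u}$ ($w{\left(u,l \right)} = \frac{1}{- 5 u l + 7} = \frac{1}{- 5 l u + 7} = \frac{1}{7 - 5 l u}$)
$s = -24$ ($s = - 2 \cdot 2 \cdot 6 = \left(-2\right) 12 = -24$)
$w{\left(T{\left(-1 \right)},12 \right)} \left(s + 70\right) = - \frac{1}{-7 + 5 \cdot 12 \cdot 1} \left(-24 + 70\right) = - \frac{1}{-7 + 60} \cdot 46 = - \frac{1}{53} \cdot 46 = \left(-1\right) \frac{1}{53} \cdot 46 = \left(- \frac{1}{53}\right) 46 = - \frac{46}{53}$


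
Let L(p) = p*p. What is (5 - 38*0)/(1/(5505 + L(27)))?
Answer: 31170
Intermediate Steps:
L(p) = p²
(5 - 38*0)/(1/(5505 + L(27))) = (5 - 38*0)/(1/(5505 + 27²)) = (5 + 0)/(1/(5505 + 729)) = 5/(1/6234) = 5*6234 = 31170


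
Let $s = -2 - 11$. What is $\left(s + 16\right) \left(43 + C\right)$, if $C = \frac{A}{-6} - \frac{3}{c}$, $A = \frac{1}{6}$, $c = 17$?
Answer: $\frac{26191}{204} \approx 128.39$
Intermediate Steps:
$s = -13$
$A = \frac{1}{6} \approx 0.16667$
$C = - \frac{125}{612}$ ($C = \frac{1}{6 \left(-6\right)} - \frac{3}{17} = \frac{1}{6} \left(- \frac{1}{6}\right) - \frac{3}{17} = - \frac{1}{36} - \frac{3}{17} = - \frac{125}{612} \approx -0.20425$)
$\left(s + 16\right) \left(43 + C\right) = \left(-13 + 16\right) \left(43 - \frac{125}{612}\right) = 3 \cdot \frac{26191}{612} = \frac{26191}{204}$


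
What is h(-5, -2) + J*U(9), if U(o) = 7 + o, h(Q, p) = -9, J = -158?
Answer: -2537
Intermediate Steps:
h(-5, -2) + J*U(9) = -9 - 158*(7 + 9) = -9 - 158*16 = -9 - 2528 = -2537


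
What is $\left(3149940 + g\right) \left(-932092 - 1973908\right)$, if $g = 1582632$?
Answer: $-13752854232000$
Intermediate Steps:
$\left(3149940 + g\right) \left(-932092 - 1973908\right) = \left(3149940 + 1582632\right) \left(-932092 - 1973908\right) = 4732572 \left(-2906000\right) = -13752854232000$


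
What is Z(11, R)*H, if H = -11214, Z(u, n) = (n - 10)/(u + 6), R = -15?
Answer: 280350/17 ≈ 16491.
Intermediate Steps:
Z(u, n) = (-10 + n)/(6 + u)
Z(11, R)*H = ((-10 - 15)/(6 + 11))*(-11214) = (-25/17)*(-11214) = ((1/17)*(-25))*(-11214) = -25/17*(-11214) = 280350/17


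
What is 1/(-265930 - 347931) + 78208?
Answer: 48008841087/613861 ≈ 78208.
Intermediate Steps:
1/(-265930 - 347931) + 78208 = 1/(-613861) + 78208 = -1/613861 + 78208 = 48008841087/613861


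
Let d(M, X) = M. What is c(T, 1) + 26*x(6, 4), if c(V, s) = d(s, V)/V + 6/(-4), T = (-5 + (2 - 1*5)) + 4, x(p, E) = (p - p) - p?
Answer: -631/4 ≈ -157.75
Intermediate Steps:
x(p, E) = -p (x(p, E) = 0 - p = -p)
T = -4 (T = (-5 + (2 - 5)) + 4 = (-5 - 3) + 4 = -8 + 4 = -4)
c(V, s) = -3/2 + s/V (c(V, s) = s/V + 6/(-4) = s/V + 6*(-¼) = s/V - 3/2 = -3/2 + s/V)
c(T, 1) + 26*x(6, 4) = (-3/2 + 1/(-4)) + 26*(-1*6) = (-3/2 + 1*(-¼)) + 26*(-6) = (-3/2 - ¼) - 156 = -7/4 - 156 = -631/4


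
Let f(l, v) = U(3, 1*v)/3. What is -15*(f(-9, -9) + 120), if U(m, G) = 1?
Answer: -1805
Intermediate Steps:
f(l, v) = ⅓ (f(l, v) = 1/3 = 1*(⅓) = ⅓)
-15*(f(-9, -9) + 120) = -15*(⅓ + 120) = -15*361/3 = -1805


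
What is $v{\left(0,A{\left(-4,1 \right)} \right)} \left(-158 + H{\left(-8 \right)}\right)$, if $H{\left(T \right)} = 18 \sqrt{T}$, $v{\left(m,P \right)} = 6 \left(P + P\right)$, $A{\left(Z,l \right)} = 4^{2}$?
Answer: $-30336 + 6912 i \sqrt{2} \approx -30336.0 + 9775.0 i$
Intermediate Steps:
$A{\left(Z,l \right)} = 16$
$v{\left(m,P \right)} = 12 P$ ($v{\left(m,P \right)} = 6 \cdot 2 P = 12 P$)
$v{\left(0,A{\left(-4,1 \right)} \right)} \left(-158 + H{\left(-8 \right)}\right) = 12 \cdot 16 \left(-158 + 18 \sqrt{-8}\right) = 192 \left(-158 + 18 \cdot 2 i \sqrt{2}\right) = 192 \left(-158 + 36 i \sqrt{2}\right) = -30336 + 6912 i \sqrt{2}$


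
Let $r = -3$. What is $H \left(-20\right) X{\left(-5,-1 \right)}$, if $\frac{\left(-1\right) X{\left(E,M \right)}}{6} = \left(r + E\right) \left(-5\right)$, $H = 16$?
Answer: $76800$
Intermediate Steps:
$X{\left(E,M \right)} = -90 + 30 E$ ($X{\left(E,M \right)} = - 6 \left(-3 + E\right) \left(-5\right) = - 6 \left(15 - 5 E\right) = -90 + 30 E$)
$H \left(-20\right) X{\left(-5,-1 \right)} = 16 \left(-20\right) \left(-90 + 30 \left(-5\right)\right) = - 320 \left(-90 - 150\right) = \left(-320\right) \left(-240\right) = 76800$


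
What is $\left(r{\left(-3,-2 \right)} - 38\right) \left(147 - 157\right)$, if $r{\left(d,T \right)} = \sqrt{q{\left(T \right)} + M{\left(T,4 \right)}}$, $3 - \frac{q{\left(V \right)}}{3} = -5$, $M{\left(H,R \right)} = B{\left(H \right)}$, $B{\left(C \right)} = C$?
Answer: $380 - 10 \sqrt{22} \approx 333.1$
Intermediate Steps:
$M{\left(H,R \right)} = H$
$q{\left(V \right)} = 24$ ($q{\left(V \right)} = 9 - -15 = 9 + 15 = 24$)
$r{\left(d,T \right)} = \sqrt{24 + T}$
$\left(r{\left(-3,-2 \right)} - 38\right) \left(147 - 157\right) = \left(\sqrt{24 - 2} - 38\right) \left(147 - 157\right) = \left(\sqrt{22} - 38\right) \left(-10\right) = \left(-38 + \sqrt{22}\right) \left(-10\right) = 380 - 10 \sqrt{22}$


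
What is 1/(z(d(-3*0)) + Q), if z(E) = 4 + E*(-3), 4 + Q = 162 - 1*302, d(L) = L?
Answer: -1/140 ≈ -0.0071429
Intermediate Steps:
Q = -144 (Q = -4 + (162 - 1*302) = -4 + (162 - 302) = -4 - 140 = -144)
z(E) = 4 - 3*E
1/(z(d(-3*0)) + Q) = 1/((4 - (-9)*0) - 144) = 1/((4 - 3*0) - 144) = 1/((4 + 0) - 144) = 1/(4 - 144) = 1/(-140) = -1/140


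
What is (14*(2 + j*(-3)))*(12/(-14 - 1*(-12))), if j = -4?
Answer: -1176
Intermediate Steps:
(14*(2 + j*(-3)))*(12/(-14 - 1*(-12))) = (14*(2 - 4*(-3)))*(12/(-14 - 1*(-12))) = (14*(2 + 12))*(12/(-14 + 12)) = (14*14)*(12/(-2)) = 196*(12*(-½)) = 196*(-6) = -1176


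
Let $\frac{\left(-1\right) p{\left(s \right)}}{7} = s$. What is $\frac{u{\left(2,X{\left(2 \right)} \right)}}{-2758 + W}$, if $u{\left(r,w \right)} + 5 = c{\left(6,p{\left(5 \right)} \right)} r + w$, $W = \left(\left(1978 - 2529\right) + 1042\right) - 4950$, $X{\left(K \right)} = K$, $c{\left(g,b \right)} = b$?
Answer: $\frac{73}{7217} \approx 0.010115$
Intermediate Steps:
$p{\left(s \right)} = - 7 s$
$W = -4459$ ($W = \left(-551 + 1042\right) - 4950 = 491 - 4950 = -4459$)
$u{\left(r,w \right)} = -5 + w - 35 r$ ($u{\left(r,w \right)} = -5 + \left(\left(-7\right) 5 r + w\right) = -5 - \left(- w + 35 r\right) = -5 + w - 35 r$)
$\frac{u{\left(2,X{\left(2 \right)} \right)}}{-2758 + W} = \frac{-5 + 2 - 70}{-2758 - 4459} = \frac{-5 + 2 - 70}{-7217} = \left(-73\right) \left(- \frac{1}{7217}\right) = \frac{73}{7217}$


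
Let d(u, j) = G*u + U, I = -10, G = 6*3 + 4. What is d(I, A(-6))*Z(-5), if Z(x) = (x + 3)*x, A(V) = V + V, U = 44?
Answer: -1760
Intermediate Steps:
G = 22 (G = 18 + 4 = 22)
A(V) = 2*V
Z(x) = x*(3 + x) (Z(x) = (3 + x)*x = x*(3 + x))
d(u, j) = 44 + 22*u (d(u, j) = 22*u + 44 = 44 + 22*u)
d(I, A(-6))*Z(-5) = (44 + 22*(-10))*(-5*(3 - 5)) = (44 - 220)*(-5*(-2)) = -176*10 = -1760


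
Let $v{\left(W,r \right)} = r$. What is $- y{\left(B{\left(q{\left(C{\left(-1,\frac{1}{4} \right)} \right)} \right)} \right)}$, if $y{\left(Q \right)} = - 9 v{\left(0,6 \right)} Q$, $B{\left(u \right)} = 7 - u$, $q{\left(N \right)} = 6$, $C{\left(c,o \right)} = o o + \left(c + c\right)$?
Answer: $54$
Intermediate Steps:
$C{\left(c,o \right)} = o^{2} + 2 c$
$y{\left(Q \right)} = - 54 Q$ ($y{\left(Q \right)} = \left(-9\right) 6 Q = - 54 Q$)
$- y{\left(B{\left(q{\left(C{\left(-1,\frac{1}{4} \right)} \right)} \right)} \right)} = - \left(-54\right) \left(7 - 6\right) = - \left(-54\right) 1 = \left(-1\right) \left(-54\right) = 54$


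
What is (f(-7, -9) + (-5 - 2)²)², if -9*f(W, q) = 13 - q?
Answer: 175561/81 ≈ 2167.4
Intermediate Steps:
f(W, q) = -13/9 + q/9 (f(W, q) = -(13 - q)/9 = -13/9 + q/9)
(f(-7, -9) + (-5 - 2)²)² = ((-13/9 + (⅑)*(-9)) + (-5 - 2)²)² = ((-13/9 - 1) + (-7)²)² = (-22/9 + 49)² = (419/9)² = 175561/81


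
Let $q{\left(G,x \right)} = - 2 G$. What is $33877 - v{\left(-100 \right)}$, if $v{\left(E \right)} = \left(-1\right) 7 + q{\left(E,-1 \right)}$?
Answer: $33684$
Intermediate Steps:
$v{\left(E \right)} = -7 - 2 E$ ($v{\left(E \right)} = \left(-1\right) 7 - 2 E = -7 - 2 E$)
$33877 - v{\left(-100 \right)} = 33877 - \left(-7 - -200\right) = 33877 - \left(-7 + 200\right) = 33877 - 193 = 33684$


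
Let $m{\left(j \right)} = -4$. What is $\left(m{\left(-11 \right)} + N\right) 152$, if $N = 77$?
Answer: $11096$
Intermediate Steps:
$\left(m{\left(-11 \right)} + N\right) 152 = \left(-4 + 77\right) 152 = 73 \cdot 152 = 11096$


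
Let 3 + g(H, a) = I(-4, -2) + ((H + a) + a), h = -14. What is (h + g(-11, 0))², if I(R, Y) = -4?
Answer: 1024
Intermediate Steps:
g(H, a) = -7 + H + 2*a (g(H, a) = -3 + (-4 + ((H + a) + a)) = -3 + (-4 + (H + 2*a)) = -3 + (-4 + H + 2*a) = -7 + H + 2*a)
(h + g(-11, 0))² = (-14 + (-7 - 11 + 2*0))² = (-14 + (-7 - 11 + 0))² = (-14 - 18)² = (-32)² = 1024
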